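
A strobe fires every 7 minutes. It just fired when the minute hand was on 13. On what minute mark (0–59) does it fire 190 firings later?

190·7 = 1330.
1330 mod 60 = 10 (since 22·60 = 1320).
(13 + 10) mod 60 = 23.

23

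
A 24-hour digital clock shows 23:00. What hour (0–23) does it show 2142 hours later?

2142 mod 24 = 6 (since 89·24 = 2136).
(23 + 6) mod 24 = 5.

5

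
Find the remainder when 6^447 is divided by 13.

8

Square-and-reduce mod 13: 6^1≡6, 6^2≡10, 6^4≡9, 6^8≡3, 6^16≡9, 6^32≡3, 6^64≡9, 6^128≡3, 6^256≡9.
447 = 1 + 2 + 4 + 8 + 16 + 32 + 128 + 256, so 6^447 ≡ 6·10·9·3·9·3·3·9 ≡ 8 (mod 13).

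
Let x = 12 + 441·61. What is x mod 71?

441·61 = 26901.
26901 mod 71 = 63 (since 378·71 = 26838).
(12 + 63) mod 71 = 4.

4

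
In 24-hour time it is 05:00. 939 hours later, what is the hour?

8

939 = 39·24 + 3, so 939 mod 24 = 3.
(5 + 3) mod 24 = 8.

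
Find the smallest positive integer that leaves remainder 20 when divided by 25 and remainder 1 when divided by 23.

x ≡ 1 (mod 23) gives x ∈ {1, 24, 47, 70}.
The first of these with x mod 25 = 20 is 70.

70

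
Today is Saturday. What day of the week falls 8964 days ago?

Tuesday

8964 mod 7 = 4 (since 1280·7 = 8960).
Saturday − 4 days → Tuesday.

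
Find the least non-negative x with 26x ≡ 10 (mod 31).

The inverse of 26 mod 31 is 6 (since 26·6 = 156 ≡ 1).
So x ≡ 6·10 = 60 ≡ 29 (mod 31).

29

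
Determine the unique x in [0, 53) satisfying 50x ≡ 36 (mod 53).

The inverse of 50 mod 53 is 35 (since 50·35 = 1750 ≡ 1).
So x ≡ 35·36 = 1260 ≡ 41 (mod 53).

41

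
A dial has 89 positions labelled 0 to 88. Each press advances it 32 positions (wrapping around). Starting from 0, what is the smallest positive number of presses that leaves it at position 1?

89 = 2·32 + 25
32 = 1·25 + 7
25 = 3·7 + 4
7 = 1·4 + 3
4 = 1·3 + 1
3 = 3·1 + 0
Back-substituting gives 32·64 ≡ 1 (mod 89).

64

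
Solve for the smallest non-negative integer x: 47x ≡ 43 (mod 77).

47⁻¹ ≡ 59 (mod 77) because 47·59 = 2773 = 36·77 + 1.
Multiplying both sides by 59: x ≡ 59·43 = 2537 ≡ 73 (mod 77).

73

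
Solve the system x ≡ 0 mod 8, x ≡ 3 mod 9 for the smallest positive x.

x ≡ 0 (mod 8) gives x ∈ {0, 8, 16, 24, 32, 40, 48}.
The first of these with x mod 9 = 3 is 48.

48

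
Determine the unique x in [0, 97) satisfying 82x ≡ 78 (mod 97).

82⁻¹ ≡ 84 (mod 97) because 82·84 = 6888 = 71·97 + 1.
Multiplying both sides by 84: x ≡ 84·78 = 6552 ≡ 53 (mod 97).

53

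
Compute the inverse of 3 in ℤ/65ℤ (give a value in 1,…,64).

3·22 = 66 = 1·65 + 1, so 3⁻¹ ≡ 22 (mod 65).

22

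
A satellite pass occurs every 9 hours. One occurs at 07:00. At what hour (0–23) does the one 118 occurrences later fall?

13

118·9 = 1062.
Dividing 1062 by 24 gives quotient 44 and remainder 6.
(7 + 6) mod 24 = 13.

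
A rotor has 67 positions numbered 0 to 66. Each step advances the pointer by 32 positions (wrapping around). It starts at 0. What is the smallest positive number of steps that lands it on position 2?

21

The inverse of 32 mod 67 is 44 (since 32·44 = 1408 ≡ 1).
Multiplying both sides by 44: x ≡ 44·2 = 88 ≡ 21 (mod 67).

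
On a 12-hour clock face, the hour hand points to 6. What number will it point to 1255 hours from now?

1

1255 mod 12 = 7 (since 104·12 = 1248).
6 + 7 → 1 on a 12-hour dial.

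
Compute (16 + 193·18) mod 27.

193·18 = 3474.
Dividing 3474 by 27 gives quotient 128 and remainder 18.
(16 + 18) mod 27 = 7.

7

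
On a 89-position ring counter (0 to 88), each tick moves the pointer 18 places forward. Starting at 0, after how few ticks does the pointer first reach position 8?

The inverse of 18 mod 89 is 5 (since 18·5 = 90 ≡ 1).
Multiplying both sides by 5: x ≡ 5·8 = 40 ≡ 40 (mod 89).

40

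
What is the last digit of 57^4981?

7

Powers of 7 mod 10 repeat with period 4: 7, 9, 3, 1.
4981 mod 4 = 1, so the last digit matches 7^1 = 7.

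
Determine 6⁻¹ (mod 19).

16

19 = 3·6 + 1
6 = 6·1 + 0
Back-substituting gives 6·16 ≡ 1 (mod 19).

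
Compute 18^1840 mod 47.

By repeated squaring mod 47: 18^1≡18, 18^2≡42, 18^4≡25, 18^8≡14, 18^16≡8, 18^32≡17, 18^64≡7, 18^128≡2, 18^256≡4, 18^512≡16, 18^1024≡21.
Since 1840 = 16 + 32 + 256 + 512 + 1024 in binary, 18^1840 ≡ 8·17·4·16·21 ≡ 1 (mod 47).

1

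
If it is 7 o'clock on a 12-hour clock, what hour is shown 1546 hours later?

5

1546 = 128·12 + 10, so 1546 mod 12 = 10.
7 + 10 → 5 on a 12-hour dial.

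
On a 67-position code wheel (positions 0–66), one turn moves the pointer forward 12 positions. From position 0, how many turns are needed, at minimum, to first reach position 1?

28

12·28 = 336 = 5·67 + 1, so 12⁻¹ ≡ 28 (mod 67).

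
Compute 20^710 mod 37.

4

Square-and-reduce mod 37: 20^1≡20, 20^2≡30, 20^4≡12, 20^8≡33, 20^16≡16, 20^32≡34, 20^64≡9, 20^128≡7, 20^256≡12, 20^512≡33.
Since 710 = 2 + 4 + 64 + 128 + 512 in binary, 20^710 ≡ 30·12·9·7·33 ≡ 4 (mod 37).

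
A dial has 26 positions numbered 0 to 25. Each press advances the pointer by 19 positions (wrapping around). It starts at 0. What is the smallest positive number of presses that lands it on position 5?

The inverse of 19 mod 26 is 11 (since 19·11 = 209 ≡ 1).
So x ≡ 11·5 = 55 ≡ 3 (mod 26).

3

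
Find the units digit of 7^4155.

3

Last digits of 7^n: 7, 9, 3, 1 (period 4).
4155 mod 4 = 3, so the last digit matches 7^3 = 3.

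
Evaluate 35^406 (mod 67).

Square-and-reduce mod 67: 35^1≡35, 35^2≡19, 35^4≡26, 35^8≡6, 35^16≡36, 35^32≡23, 35^64≡60, 35^128≡49, 35^256≡56.
Since 406 = 2 + 4 + 16 + 128 + 256 in binary, 35^406 ≡ 19·26·36·49·56 ≡ 47 (mod 67).

47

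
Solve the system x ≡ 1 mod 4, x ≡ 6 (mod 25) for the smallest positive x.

81

x ≡ 1 (mod 4) gives x ∈ {1, 5, 9, 13, 17, 21, 25, 29, …}.
The first of these with x mod 25 = 6 is 81.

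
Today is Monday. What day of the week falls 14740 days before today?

Wednesday

Dividing 14740 by 7 gives quotient 2105 and remainder 5.
Monday − 5 days → Wednesday.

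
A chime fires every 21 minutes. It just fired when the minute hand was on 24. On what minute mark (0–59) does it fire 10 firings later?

54

10·21 = 210.
210 mod 60 = 30 (since 3·60 = 180).
(24 + 30) mod 60 = 54.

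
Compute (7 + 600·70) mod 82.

23

600·70 = 42000.
Dividing 42000 by 82 gives quotient 512 and remainder 16.
(7 + 16) mod 82 = 23.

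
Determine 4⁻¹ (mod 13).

4·10 = 40 = 3·13 + 1, so 4⁻¹ ≡ 10 (mod 13).

10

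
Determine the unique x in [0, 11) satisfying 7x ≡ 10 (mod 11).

The inverse of 7 mod 11 is 8 (since 7·8 = 56 ≡ 1).
So x ≡ 8·10 = 80 ≡ 3 (mod 11).
Check: 7·3 = 21 = 1·11 + 10.

3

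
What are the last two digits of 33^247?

77

Square-and-reduce mod 100: 33^1≡33, 33^2≡89, 33^4≡21, 33^8≡41, 33^16≡81, 33^32≡61, 33^64≡21, 33^128≡41.
Since 247 = 1 + 2 + 4 + 16 + 32 + 64 + 128 in binary, 33^247 ≡ 33·89·21·81·61·21·41 ≡ 77 (mod 100).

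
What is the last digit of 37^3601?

7

Last digits of 7^n: 7, 9, 3, 1 (period 4).
3601 leaves remainder 1 on division by 4, so 37^3601 ends in 7.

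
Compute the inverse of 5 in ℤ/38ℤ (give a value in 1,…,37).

5·23 = 115 = 3·38 + 1, so 5⁻¹ ≡ 23 (mod 38).

23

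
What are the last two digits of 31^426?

Successive squares of 31 mod 100: 31^1≡31, 31^2≡61, 31^4≡21, 31^8≡41, 31^16≡81, 31^32≡61, 31^64≡21, 31^128≡41, 31^256≡81.
Since 426 = 2 + 8 + 32 + 128 + 256 in binary, 31^426 ≡ 61·41·61·41·81 ≡ 81 (mod 100).

81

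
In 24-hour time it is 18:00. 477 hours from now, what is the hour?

477 − 19·24 = 21, so 477 ≡ 21 (mod 24).
(18 + 21) mod 24 = 15.

15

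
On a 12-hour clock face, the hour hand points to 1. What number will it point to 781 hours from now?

Dividing 781 by 12 gives quotient 65 and remainder 1.
1 + 1 → 2 on a 12-hour dial.

2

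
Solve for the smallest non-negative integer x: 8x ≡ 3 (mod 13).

2

8⁻¹ ≡ 5 (mod 13) because 8·5 = 40 = 3·13 + 1.
So x ≡ 5·3 = 15 ≡ 2 (mod 13).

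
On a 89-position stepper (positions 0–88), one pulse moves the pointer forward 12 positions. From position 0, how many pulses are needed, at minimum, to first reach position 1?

52

12·52 = 624 = 7·89 + 1, so 12⁻¹ ≡ 52 (mod 89).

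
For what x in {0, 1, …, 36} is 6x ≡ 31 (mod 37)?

The inverse of 6 mod 37 is 31 (since 6·31 = 186 ≡ 1).
Multiplying both sides by 31: x ≡ 31·31 = 961 ≡ 36 (mod 37).

36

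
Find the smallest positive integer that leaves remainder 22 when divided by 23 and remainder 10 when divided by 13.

x ≡ 10 (mod 13) gives x ∈ {10, 23, 36, 49, 62, 75, 88, 101, …}.
The first of these with x mod 23 = 22 is 114.

114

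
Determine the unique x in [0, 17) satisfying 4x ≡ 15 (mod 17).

4⁻¹ ≡ 13 (mod 17) because 4·13 = 52 = 3·17 + 1.
So x ≡ 13·15 = 195 ≡ 8 (mod 17).

8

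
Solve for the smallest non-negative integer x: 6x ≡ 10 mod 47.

The inverse of 6 mod 47 is 8 (since 6·8 = 48 ≡ 1).
Multiplying both sides by 8: x ≡ 8·10 = 80 ≡ 33 (mod 47).

33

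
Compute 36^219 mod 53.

Square-and-reduce mod 53: 36^1≡36, 36^2≡24, 36^4≡46, 36^8≡49, 36^16≡16, 36^32≡44, 36^64≡28, 36^128≡42.
219 = 1 + 2 + 8 + 16 + 64 + 128, so 36^219 ≡ 36·24·49·16·28·42 ≡ 42 (mod 53).

42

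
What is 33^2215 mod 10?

7

Last digits of 3^n: 3, 9, 7, 1 (period 4).
2215 leaves remainder 3 on division by 4, so 33^2215 ends in 7.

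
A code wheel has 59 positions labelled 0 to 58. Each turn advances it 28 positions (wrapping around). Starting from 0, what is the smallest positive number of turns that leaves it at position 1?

19

59 = 2·28 + 3
28 = 9·3 + 1
3 = 3·1 + 0
Back-substituting gives 28·19 ≡ 1 (mod 59).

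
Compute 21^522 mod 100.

41

Successive squares of 21 mod 100: 21^1≡21, 21^2≡41, 21^4≡81, 21^8≡61, 21^16≡21, 21^32≡41, 21^64≡81, 21^128≡61, 21^256≡21, 21^512≡41.
Since 522 = 2 + 8 + 512 in binary, 21^522 ≡ 41·61·41 ≡ 41 (mod 100).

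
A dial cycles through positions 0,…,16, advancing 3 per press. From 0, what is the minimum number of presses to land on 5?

The inverse of 3 mod 17 is 6 (since 3·6 = 18 ≡ 1).
Multiplying both sides by 6: x ≡ 6·5 = 30 ≡ 13 (mod 17).
Check: 3·13 = 39 = 2·17 + 5.

13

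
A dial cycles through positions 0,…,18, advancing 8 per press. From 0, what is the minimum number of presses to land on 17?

14

The inverse of 8 mod 19 is 12 (since 8·12 = 96 ≡ 1).
So x ≡ 12·17 = 204 ≡ 14 (mod 19).
Check: 8·14 = 112 = 5·19 + 17.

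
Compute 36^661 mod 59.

22

Successive squares of 36 mod 59: 36^1≡36, 36^2≡57, 36^4≡4, 36^8≡16, 36^16≡20, 36^32≡46, 36^64≡51, 36^128≡5, 36^256≡25, 36^512≡35.
Since 661 = 1 + 4 + 16 + 128 + 512 in binary, 36^661 ≡ 36·4·20·5·35 ≡ 22 (mod 59).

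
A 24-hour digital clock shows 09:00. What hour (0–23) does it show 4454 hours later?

23

Dividing 4454 by 24 gives quotient 185 and remainder 14.
(9 + 14) mod 24 = 23.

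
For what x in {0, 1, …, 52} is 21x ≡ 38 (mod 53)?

22

21⁻¹ ≡ 48 (mod 53) because 21·48 = 1008 = 19·53 + 1.
So x ≡ 48·38 = 1824 ≡ 22 (mod 53).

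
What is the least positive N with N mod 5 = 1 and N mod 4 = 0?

Since 4·4 ≡ 1 (mod 5), take x = 0 + 4·((1−0)·4 mod 5) = 0 + 4·4 = 16.
Check: 16 mod 5 = 1, 16 mod 4 = 0.

16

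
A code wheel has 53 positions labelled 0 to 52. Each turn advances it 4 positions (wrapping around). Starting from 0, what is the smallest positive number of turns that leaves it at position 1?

40

53 = 13·4 + 1
4 = 4·1 + 0
Back-substituting gives 4·40 ≡ 1 (mod 53).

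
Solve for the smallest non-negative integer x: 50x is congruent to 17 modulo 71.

The inverse of 50 mod 71 is 27 (since 50·27 = 1350 ≡ 1).
So x ≡ 27·17 = 459 ≡ 33 (mod 71).
Check: 50·33 = 1650 = 23·71 + 17.

33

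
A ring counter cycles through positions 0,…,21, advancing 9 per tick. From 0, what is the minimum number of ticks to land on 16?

9⁻¹ ≡ 5 (mod 22) because 9·5 = 45 = 2·22 + 1.
Multiplying both sides by 5: x ≡ 5·16 = 80 ≡ 14 (mod 22).

14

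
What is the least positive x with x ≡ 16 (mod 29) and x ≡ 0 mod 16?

16

Since 16·20 ≡ 1 (mod 29), take x = 0 + 16·((16−0)·20 mod 29) = 0 + 16·1 = 16.
Check: 16 mod 29 = 16, 16 mod 16 = 0.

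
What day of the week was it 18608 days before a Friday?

18608 − 2658·7 = 2, so 18608 ≡ 2 (mod 7).
Friday − 2 days → Wednesday.

Wednesday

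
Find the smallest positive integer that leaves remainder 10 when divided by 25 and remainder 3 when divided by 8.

35

x ≡ 3 (mod 8) gives x ∈ {3, 11, 19, 27, 35}.
The first of these with x mod 25 = 10 is 35.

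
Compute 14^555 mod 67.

By repeated squaring mod 67: 14^1≡14, 14^2≡62, 14^4≡25, 14^8≡22, 14^16≡15, 14^32≡24, 14^64≡40, 14^128≡59, 14^256≡64, 14^512≡9.
Since 555 = 1 + 2 + 8 + 32 + 512 in binary, 14^555 ≡ 14·62·22·24·9 ≡ 15 (mod 67).

15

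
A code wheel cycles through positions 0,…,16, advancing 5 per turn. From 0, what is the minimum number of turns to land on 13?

6

The inverse of 5 mod 17 is 7 (since 5·7 = 35 ≡ 1).
So x ≡ 7·13 = 91 ≡ 6 (mod 17).
Check: 5·6 = 30 = 1·17 + 13.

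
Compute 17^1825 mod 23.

By repeated squaring mod 23: 17^1≡17, 17^2≡13, 17^4≡8, 17^8≡18, 17^16≡2, 17^32≡4, 17^64≡16, 17^128≡3, 17^256≡9, 17^512≡12, 17^1024≡6.
1825 = 1 + 32 + 256 + 512 + 1024, so 17^1825 ≡ 17·4·9·12·6 ≡ 19 (mod 23).

19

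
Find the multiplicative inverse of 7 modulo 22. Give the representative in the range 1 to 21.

19

7·19 = 133 = 6·22 + 1, so 7⁻¹ ≡ 19 (mod 22).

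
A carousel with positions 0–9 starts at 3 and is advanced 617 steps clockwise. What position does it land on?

Dividing 617 by 10 gives quotient 61 and remainder 7.
(3 + 7) mod 10 = 0.

0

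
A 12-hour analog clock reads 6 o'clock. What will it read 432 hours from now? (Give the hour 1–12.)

6

Dividing 432 by 12 gives quotient 36 and remainder 0.
6 + 0 → 6 on a 12-hour dial.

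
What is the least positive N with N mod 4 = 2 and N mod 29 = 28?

x ≡ 2 (mod 4) gives x ∈ {2, 6, 10, 14, 18, 22, 26, 30, …}.
The first of these with x mod 29 = 28 is 86.

86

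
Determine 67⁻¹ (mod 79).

67·46 = 3082 = 39·79 + 1, so 67⁻¹ ≡ 46 (mod 79).

46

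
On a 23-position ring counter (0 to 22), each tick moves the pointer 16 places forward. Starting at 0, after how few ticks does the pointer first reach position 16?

1

16⁻¹ ≡ 13 (mod 23) because 16·13 = 208 = 9·23 + 1.
So x ≡ 13·16 = 208 ≡ 1 (mod 23).
Check: 16·1 = 16 = 0·23 + 16.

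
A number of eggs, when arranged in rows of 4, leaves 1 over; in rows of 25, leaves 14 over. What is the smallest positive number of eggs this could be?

89

x ≡ 1 (mod 4) gives x ∈ {1, 5, 9, 13, 17, 21, 25, 29, …}.
The first of these with x mod 25 = 14 is 89.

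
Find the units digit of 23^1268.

1

Last digits of 3^n: 3, 9, 7, 1 (period 4).
1268 leaves remainder 0 on division by 4, so 23^1268 ends in 1.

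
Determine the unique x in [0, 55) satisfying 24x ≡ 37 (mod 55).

The inverse of 24 mod 55 is 39 (since 24·39 = 936 ≡ 1).
Multiplying both sides by 39: x ≡ 39·37 = 1443 ≡ 13 (mod 55).
Check: 24·13 = 312 = 5·55 + 37.

13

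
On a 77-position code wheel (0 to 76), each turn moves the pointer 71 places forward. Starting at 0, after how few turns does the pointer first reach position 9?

37

71⁻¹ ≡ 64 (mod 77) because 71·64 = 4544 = 59·77 + 1.
Multiplying both sides by 64: x ≡ 64·9 = 576 ≡ 37 (mod 77).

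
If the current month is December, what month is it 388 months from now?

388 mod 12 = 4 (since 32·12 = 384).
December + 4 months → April.

April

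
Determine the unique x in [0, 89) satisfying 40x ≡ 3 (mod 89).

40⁻¹ ≡ 69 (mod 89) because 40·69 = 2760 = 31·89 + 1.
Multiplying both sides by 69: x ≡ 69·3 = 207 ≡ 29 (mod 89).

29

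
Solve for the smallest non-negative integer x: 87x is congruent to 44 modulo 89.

67

87⁻¹ ≡ 44 (mod 89) because 87·44 = 3828 = 43·89 + 1.
So x ≡ 44·44 = 1936 ≡ 67 (mod 89).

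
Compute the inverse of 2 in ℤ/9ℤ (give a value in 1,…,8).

5

9 = 4·2 + 1
2 = 2·1 + 0
Back-substituting gives 2·5 ≡ 1 (mod 9).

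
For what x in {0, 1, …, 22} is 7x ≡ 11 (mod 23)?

The inverse of 7 mod 23 is 10 (since 7·10 = 70 ≡ 1).
So x ≡ 10·11 = 110 ≡ 18 (mod 23).

18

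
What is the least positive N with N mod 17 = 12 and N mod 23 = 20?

x ≡ 12 (mod 17) gives x ∈ {12, 29, 46, 63, 80, 97, 114, 131, …}.
The first of these with x mod 23 = 20 is 250.

250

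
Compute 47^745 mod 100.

7

By repeated squaring mod 100: 47^1≡47, 47^2≡9, 47^4≡81, 47^8≡61, 47^16≡21, 47^32≡41, 47^64≡81, 47^128≡61, 47^256≡21, 47^512≡41.
745 = 1 + 8 + 32 + 64 + 128 + 512, so 47^745 ≡ 47·61·41·81·61·41 ≡ 7 (mod 100).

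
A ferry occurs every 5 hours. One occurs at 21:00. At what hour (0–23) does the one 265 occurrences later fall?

265·5 = 1325.
1325 − 55·24 = 5, so 1325 ≡ 5 (mod 24).
(21 + 5) mod 24 = 2.

2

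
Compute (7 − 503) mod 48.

503 mod 48 = 23 (since 10·48 = 480).
(7 − 23) mod 48 = 32.

32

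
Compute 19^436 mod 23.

Square-and-reduce mod 23: 19^1≡19, 19^2≡16, 19^4≡3, 19^8≡9, 19^16≡12, 19^32≡6, 19^64≡13, 19^128≡8, 19^256≡18.
Since 436 = 4 + 16 + 32 + 128 + 256 in binary, 19^436 ≡ 3·12·6·8·18 ≡ 8 (mod 23).

8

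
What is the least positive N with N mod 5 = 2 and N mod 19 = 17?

17

x ≡ 2 (mod 5) gives x ∈ {2, 7, 12, 17}.
The first of these with x mod 19 = 17 is 17.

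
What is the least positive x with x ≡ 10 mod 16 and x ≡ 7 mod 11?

106

x ≡ 7 (mod 11) gives x ∈ {7, 18, 29, 40, 51, 62, 73, 84, …}.
The first of these with x mod 16 = 10 is 106.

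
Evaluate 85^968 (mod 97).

By repeated squaring mod 97: 85^1≡85, 85^2≡47, 85^4≡75, 85^8≡96, 85^16≡1, 85^32≡1, 85^64≡1, 85^128≡1, 85^256≡1, 85^512≡1.
Since 968 = 8 + 64 + 128 + 256 + 512 in binary, 85^968 ≡ 96·1·1·1·1 ≡ 96 (mod 97).

96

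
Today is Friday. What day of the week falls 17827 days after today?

17827 − 2546·7 = 5, so 17827 ≡ 5 (mod 7).
Friday + 5 days → Wednesday.

Wednesday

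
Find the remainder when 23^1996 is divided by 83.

41

Square-and-reduce mod 83: 23^1≡23, 23^2≡31, 23^4≡48, 23^8≡63, 23^16≡68, 23^32≡59, 23^64≡78, 23^128≡25, 23^256≡44, 23^512≡27, 23^1024≡65.
Since 1996 = 4 + 8 + 64 + 128 + 256 + 512 + 1024 in binary, 23^1996 ≡ 48·63·78·25·44·27·65 ≡ 41 (mod 83).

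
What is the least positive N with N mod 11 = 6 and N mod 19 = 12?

x ≡ 6 (mod 11) gives x ∈ {6, 17, 28, 39, 50}.
The first of these with x mod 19 = 12 is 50.

50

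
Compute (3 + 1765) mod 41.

1765 mod 41 = 2 (since 43·41 = 1763).
(3 + 2) mod 41 = 5.

5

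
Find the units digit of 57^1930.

9

Powers of 7 mod 10 repeat with period 4: 7, 9, 3, 1.
1930 mod 4 = 2, so the last digit matches 7^2 = 9.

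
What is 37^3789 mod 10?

7

Powers of 7 mod 10 repeat with period 4: 7, 9, 3, 1.
3789 leaves remainder 1 on division by 4, so 37^3789 ends in 7.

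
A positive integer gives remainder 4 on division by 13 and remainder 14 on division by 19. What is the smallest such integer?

147

Since 19·11 ≡ 1 (mod 13), take x = 14 + 19·((4−14)·11 mod 13) = 14 + 19·7 = 147.
Check: 147 mod 13 = 4, 147 mod 19 = 14.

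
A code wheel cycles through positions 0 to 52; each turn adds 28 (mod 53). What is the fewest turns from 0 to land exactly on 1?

36

53 = 1·28 + 25
28 = 1·25 + 3
25 = 8·3 + 1
3 = 3·1 + 0
Back-substituting gives 28·36 ≡ 1 (mod 53).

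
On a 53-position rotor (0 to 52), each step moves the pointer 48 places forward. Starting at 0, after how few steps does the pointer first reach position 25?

The inverse of 48 mod 53 is 21 (since 48·21 = 1008 ≡ 1).
So x ≡ 21·25 = 525 ≡ 48 (mod 53).

48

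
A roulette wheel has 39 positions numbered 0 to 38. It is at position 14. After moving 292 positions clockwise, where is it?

292 mod 39 = 19 (since 7·39 = 273).
(14 + 19) mod 39 = 33.

33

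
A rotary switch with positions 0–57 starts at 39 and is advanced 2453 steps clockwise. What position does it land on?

56

2453 mod 58 = 17 (since 42·58 = 2436).
(39 + 17) mod 58 = 56.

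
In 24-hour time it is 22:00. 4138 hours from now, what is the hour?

8

Dividing 4138 by 24 gives quotient 172 and remainder 10.
(22 + 10) mod 24 = 8.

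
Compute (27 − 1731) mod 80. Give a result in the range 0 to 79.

Dividing 1731 by 80 gives quotient 21 and remainder 51.
(27 − 51) mod 80 = 56.

56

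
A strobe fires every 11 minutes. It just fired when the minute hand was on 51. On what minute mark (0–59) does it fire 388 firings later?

388·11 = 4268.
4268 mod 60 = 8 (since 71·60 = 4260).
(51 + 8) mod 60 = 59.

59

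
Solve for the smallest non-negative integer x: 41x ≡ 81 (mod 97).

28

The inverse of 41 mod 97 is 71 (since 41·71 = 2911 ≡ 1).
So x ≡ 71·81 = 5751 ≡ 28 (mod 97).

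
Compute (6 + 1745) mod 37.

1745 = 47·37 + 6, so 1745 mod 37 = 6.
(6 + 6) mod 37 = 12.

12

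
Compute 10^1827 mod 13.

By repeated squaring mod 13: 10^1≡10, 10^2≡9, 10^4≡3, 10^8≡9, 10^16≡3, 10^32≡9, 10^64≡3, 10^128≡9, 10^256≡3, 10^512≡9, 10^1024≡3.
Since 1827 = 1 + 2 + 32 + 256 + 512 + 1024 in binary, 10^1827 ≡ 10·9·9·3·9·3 ≡ 12 (mod 13).

12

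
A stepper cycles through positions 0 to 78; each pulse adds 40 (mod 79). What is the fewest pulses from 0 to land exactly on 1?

2

40·2 = 80 = 1·79 + 1, so 40⁻¹ ≡ 2 (mod 79).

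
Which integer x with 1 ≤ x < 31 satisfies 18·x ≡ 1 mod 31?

18·19 = 342 = 11·31 + 1, so 18⁻¹ ≡ 19 (mod 31).

19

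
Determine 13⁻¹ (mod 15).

7

13·7 = 91 = 6·15 + 1, so 13⁻¹ ≡ 7 (mod 15).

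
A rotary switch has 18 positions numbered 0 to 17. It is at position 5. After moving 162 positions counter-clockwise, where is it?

5

Dividing 162 by 18 gives quotient 9 and remainder 0.
(5 − 0) mod 18 = 5.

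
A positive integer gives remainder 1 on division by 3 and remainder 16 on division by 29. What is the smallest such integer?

Since 29·2 ≡ 1 (mod 3), take x = 16 + 29·((1−16)·2 mod 3) = 16 + 29·0 = 16.
Check: 16 mod 3 = 1, 16 mod 29 = 16.

16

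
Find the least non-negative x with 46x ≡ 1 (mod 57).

31

The inverse of 46 mod 57 is 31 (since 46·31 = 1426 ≡ 1).
So x ≡ 31·1 = 31 ≡ 31 (mod 57).
Check: 46·31 = 1426 = 25·57 + 1.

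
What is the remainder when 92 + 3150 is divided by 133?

50

3150 = 23·133 + 91, so 3150 mod 133 = 91.
(92 + 91) mod 133 = 50.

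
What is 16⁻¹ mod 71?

40

16·40 = 640 = 9·71 + 1, so 16⁻¹ ≡ 40 (mod 71).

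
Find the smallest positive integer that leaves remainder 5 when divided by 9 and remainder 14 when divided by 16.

14

x ≡ 5 (mod 9) gives x ∈ {5, 14}.
The first of these with x mod 16 = 14 is 14.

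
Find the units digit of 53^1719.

7

The units digit of 53^n cycles with period 4: 3, 9, 7, 1, …
1719 mod 4 = 3, so the last digit matches 3^3 = 7.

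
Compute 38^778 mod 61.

3

Successive squares of 38 mod 61: 38^1≡38, 38^2≡41, 38^4≡34, 38^8≡58, 38^16≡9, 38^32≡20, 38^64≡34, 38^128≡58, 38^256≡9, 38^512≡20.
778 = 2 + 8 + 256 + 512, so 38^778 ≡ 41·58·9·20 ≡ 3 (mod 61).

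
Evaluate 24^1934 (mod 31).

Successive squares of 24 mod 31: 24^1≡24, 24^2≡18, 24^4≡14, 24^8≡10, 24^16≡7, 24^32≡18, 24^64≡14, 24^128≡10, 24^256≡7, 24^512≡18, 24^1024≡14.
Since 1934 = 2 + 4 + 8 + 128 + 256 + 512 + 1024 in binary, 24^1934 ≡ 18·14·10·10·7·18·14 ≡ 9 (mod 31).

9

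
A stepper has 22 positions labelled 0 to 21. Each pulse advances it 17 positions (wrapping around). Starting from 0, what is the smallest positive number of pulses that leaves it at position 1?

13

17·13 = 221 = 10·22 + 1, so 17⁻¹ ≡ 13 (mod 22).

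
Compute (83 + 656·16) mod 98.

93

656·16 = 10496.
10496 − 107·98 = 10, so 10496 ≡ 10 (mod 98).
(83 + 10) mod 98 = 93.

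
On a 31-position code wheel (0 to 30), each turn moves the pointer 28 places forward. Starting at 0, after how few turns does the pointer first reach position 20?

14

28⁻¹ ≡ 10 (mod 31) because 28·10 = 280 = 9·31 + 1.
Multiplying both sides by 10: x ≡ 10·20 = 200 ≡ 14 (mod 31).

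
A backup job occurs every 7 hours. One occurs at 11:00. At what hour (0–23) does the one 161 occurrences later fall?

161·7 = 1127.
Dividing 1127 by 24 gives quotient 46 and remainder 23.
(11 + 23) mod 24 = 10.

10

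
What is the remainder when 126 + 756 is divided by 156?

756 − 4·156 = 132, so 756 ≡ 132 (mod 156).
(126 + 132) mod 156 = 102.

102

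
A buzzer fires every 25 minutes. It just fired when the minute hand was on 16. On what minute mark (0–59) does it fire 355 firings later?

355·25 = 8875.
8875 = 147·60 + 55, so 8875 mod 60 = 55.
(16 + 55) mod 60 = 11.

11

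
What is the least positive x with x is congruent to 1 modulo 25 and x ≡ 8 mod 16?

376

Since 16·11 ≡ 1 (mod 25), take x = 8 + 16·((1−8)·11 mod 25) = 8 + 16·23 = 376.
Check: 376 mod 25 = 1, 376 mod 16 = 8.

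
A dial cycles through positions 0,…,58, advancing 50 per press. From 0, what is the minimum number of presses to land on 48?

The inverse of 50 mod 59 is 13 (since 50·13 = 650 ≡ 1).
Multiplying both sides by 13: x ≡ 13·48 = 624 ≡ 34 (mod 59).
Check: 50·34 = 1700 = 28·59 + 48.

34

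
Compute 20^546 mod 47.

Square-and-reduce mod 47: 20^1≡20, 20^2≡24, 20^4≡12, 20^8≡3, 20^16≡9, 20^32≡34, 20^64≡28, 20^128≡32, 20^256≡37, 20^512≡6.
Since 546 = 2 + 32 + 512 in binary, 20^546 ≡ 24·34·6 ≡ 8 (mod 47).

8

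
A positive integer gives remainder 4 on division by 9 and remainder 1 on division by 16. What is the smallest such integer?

49

x ≡ 4 (mod 9) gives x ∈ {4, 13, 22, 31, 40, 49}.
The first of these with x mod 16 = 1 is 49.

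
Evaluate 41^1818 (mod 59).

Square-and-reduce mod 59: 41^1≡41, 41^2≡29, 41^4≡15, 41^8≡48, 41^16≡3, 41^32≡9, 41^64≡22, 41^128≡12, 41^256≡26, 41^512≡27, 41^1024≡21.
1818 = 2 + 8 + 16 + 256 + 512 + 1024, so 41^1818 ≡ 29·48·3·26·27·21 ≡ 45 (mod 59).

45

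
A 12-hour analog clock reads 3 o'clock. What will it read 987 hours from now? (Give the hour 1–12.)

6

987 = 82·12 + 3, so 987 mod 12 = 3.
3 + 3 → 6 on a 12-hour dial.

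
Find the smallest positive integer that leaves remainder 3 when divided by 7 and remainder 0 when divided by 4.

x ≡ 0 (mod 4) gives x ∈ {0, 4, 8, 12, 16, 20, 24}.
The first of these with x mod 7 = 3 is 24.

24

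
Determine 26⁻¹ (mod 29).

26·19 = 494 = 17·29 + 1, so 26⁻¹ ≡ 19 (mod 29).

19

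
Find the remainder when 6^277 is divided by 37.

Successive squares of 6 mod 37: 6^1≡6, 6^2≡36, 6^4≡1, 6^8≡1, 6^16≡1, 6^32≡1, 6^64≡1, 6^128≡1, 6^256≡1.
277 = 1 + 4 + 16 + 256, so 6^277 ≡ 6·1·1·1 ≡ 6 (mod 37).

6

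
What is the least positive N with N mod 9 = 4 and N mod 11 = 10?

76

Since 11·5 ≡ 1 (mod 9), take x = 10 + 11·((4−10)·5 mod 9) = 10 + 11·6 = 76.
Check: 76 mod 9 = 4, 76 mod 11 = 10.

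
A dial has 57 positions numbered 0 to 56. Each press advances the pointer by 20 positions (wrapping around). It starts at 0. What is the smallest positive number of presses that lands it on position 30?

30

The inverse of 20 mod 57 is 20 (since 20·20 = 400 ≡ 1).
So x ≡ 20·30 = 600 ≡ 30 (mod 57).
Check: 20·30 = 600 = 10·57 + 30.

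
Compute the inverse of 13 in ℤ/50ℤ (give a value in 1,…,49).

50 = 3·13 + 11
13 = 1·11 + 2
11 = 5·2 + 1
2 = 2·1 + 0
Back-substituting gives 13·27 ≡ 1 (mod 50).

27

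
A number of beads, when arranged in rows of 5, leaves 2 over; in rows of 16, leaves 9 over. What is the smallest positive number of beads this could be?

57

Since 16·1 ≡ 1 (mod 5), take x = 9 + 16·((2−9)·1 mod 5) = 9 + 16·3 = 57.
Check: 57 mod 5 = 2, 57 mod 16 = 9.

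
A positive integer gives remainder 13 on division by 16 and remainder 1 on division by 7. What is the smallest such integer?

x ≡ 1 (mod 7) gives x ∈ {1, 8, 15, 22, 29}.
The first of these with x mod 16 = 13 is 29.

29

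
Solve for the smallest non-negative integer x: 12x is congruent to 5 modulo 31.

The inverse of 12 mod 31 is 13 (since 12·13 = 156 ≡ 1).
Multiplying both sides by 13: x ≡ 13·5 = 65 ≡ 3 (mod 31).

3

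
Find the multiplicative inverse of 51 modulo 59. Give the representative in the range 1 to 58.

22

59 = 1·51 + 8
51 = 6·8 + 3
8 = 2·3 + 2
3 = 1·2 + 1
2 = 2·1 + 0
Back-substituting gives 51·22 ≡ 1 (mod 59).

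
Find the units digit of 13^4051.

Powers of 3 mod 10 repeat with period 4: 3, 9, 7, 1.
4051 leaves remainder 3 on division by 4, so 13^4051 ends in 7.

7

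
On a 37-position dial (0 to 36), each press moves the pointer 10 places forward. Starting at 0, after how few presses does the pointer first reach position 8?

23

The inverse of 10 mod 37 is 26 (since 10·26 = 260 ≡ 1).
So x ≡ 26·8 = 208 ≡ 23 (mod 37).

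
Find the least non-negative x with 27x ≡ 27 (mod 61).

27⁻¹ ≡ 52 (mod 61) because 27·52 = 1404 = 23·61 + 1.
So x ≡ 52·27 = 1404 ≡ 1 (mod 61).
Check: 27·1 = 27 = 0·61 + 27.

1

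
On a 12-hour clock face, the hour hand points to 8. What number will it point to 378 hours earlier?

2

378 = 31·12 + 6, so 378 mod 12 = 6.
8 − 6 → 2 on a 12-hour dial.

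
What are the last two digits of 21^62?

Square-and-reduce mod 100: 21^1≡21, 21^2≡41, 21^4≡81, 21^8≡61, 21^16≡21, 21^32≡41.
Since 62 = 2 + 4 + 8 + 16 + 32 in binary, 21^62 ≡ 41·81·61·21·41 ≡ 41 (mod 100).

41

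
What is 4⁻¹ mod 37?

37 = 9·4 + 1
4 = 4·1 + 0
Back-substituting gives 4·28 ≡ 1 (mod 37).

28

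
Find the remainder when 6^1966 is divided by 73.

18

Successive squares of 6 mod 73: 6^1≡6, 6^2≡36, 6^4≡55, 6^8≡32, 6^16≡2, 6^32≡4, 6^64≡16, 6^128≡37, 6^256≡55, 6^512≡32, 6^1024≡2.
Since 1966 = 2 + 4 + 8 + 32 + 128 + 256 + 512 + 1024 in binary, 6^1966 ≡ 36·55·32·4·37·55·32·2 ≡ 18 (mod 73).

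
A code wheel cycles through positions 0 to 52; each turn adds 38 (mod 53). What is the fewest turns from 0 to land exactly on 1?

7

38·7 = 266 = 5·53 + 1, so 38⁻¹ ≡ 7 (mod 53).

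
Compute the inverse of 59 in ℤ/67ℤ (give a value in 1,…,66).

25

67 = 1·59 + 8
59 = 7·8 + 3
8 = 2·3 + 2
3 = 1·2 + 1
2 = 2·1 + 0
Back-substituting gives 59·25 ≡ 1 (mod 67).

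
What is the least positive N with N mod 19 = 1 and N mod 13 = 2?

Since 13·3 ≡ 1 (mod 19), take x = 2 + 13·((1−2)·3 mod 19) = 2 + 13·16 = 210.
Check: 210 mod 19 = 1, 210 mod 13 = 2.

210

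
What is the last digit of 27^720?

Powers of 7 mod 10 repeat with period 4: 7, 9, 3, 1.
720 leaves remainder 0 on division by 4, so 27^720 ends in 1.

1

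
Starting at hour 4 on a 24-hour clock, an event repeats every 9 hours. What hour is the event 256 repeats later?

4

256·9 = 2304.
2304 − 96·24 = 0, so 2304 ≡ 0 (mod 24).
(4 + 0) mod 24 = 4.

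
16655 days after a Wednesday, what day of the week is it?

16655 mod 7 = 2 (since 2379·7 = 16653).
Wednesday + 2 days → Friday.

Friday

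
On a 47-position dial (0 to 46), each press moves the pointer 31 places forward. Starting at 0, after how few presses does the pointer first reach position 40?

The inverse of 31 mod 47 is 44 (since 31·44 = 1364 ≡ 1).
Multiplying both sides by 44: x ≡ 44·40 = 1760 ≡ 21 (mod 47).
Check: 31·21 = 651 = 13·47 + 40.

21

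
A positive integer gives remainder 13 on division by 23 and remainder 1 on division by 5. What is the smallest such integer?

x ≡ 1 (mod 5) gives x ∈ {1, 6, 11, 16, 21, 26, 31, 36}.
The first of these with x mod 23 = 13 is 36.

36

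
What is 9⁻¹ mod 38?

17

38 = 4·9 + 2
9 = 4·2 + 1
2 = 2·1 + 0
Back-substituting gives 9·17 ≡ 1 (mod 38).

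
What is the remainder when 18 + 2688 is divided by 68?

54

2688 − 39·68 = 36, so 2688 ≡ 36 (mod 68).
(18 + 36) mod 68 = 54.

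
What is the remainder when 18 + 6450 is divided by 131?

6450 − 49·131 = 31, so 6450 ≡ 31 (mod 131).
(18 + 31) mod 131 = 49.

49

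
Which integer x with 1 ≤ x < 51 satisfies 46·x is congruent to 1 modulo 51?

10

51 = 1·46 + 5
46 = 9·5 + 1
5 = 5·1 + 0
Back-substituting gives 46·10 ≡ 1 (mod 51).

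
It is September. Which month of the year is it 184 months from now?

January

184 mod 12 = 4 (since 15·12 = 180).
September + 4 months → January.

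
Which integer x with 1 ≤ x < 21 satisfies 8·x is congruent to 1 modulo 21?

8

8·8 = 64 = 3·21 + 1, so 8⁻¹ ≡ 8 (mod 21).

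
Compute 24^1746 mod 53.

49

By repeated squaring mod 53: 24^1≡24, 24^2≡46, 24^4≡49, 24^8≡16, 24^16≡44, 24^32≡28, 24^64≡42, 24^128≡15, 24^256≡13, 24^512≡10, 24^1024≡47.
Since 1746 = 2 + 16 + 64 + 128 + 512 + 1024 in binary, 24^1746 ≡ 46·44·42·15·10·47 ≡ 49 (mod 53).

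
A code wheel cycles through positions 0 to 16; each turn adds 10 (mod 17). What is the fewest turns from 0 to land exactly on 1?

12

17 = 1·10 + 7
10 = 1·7 + 3
7 = 2·3 + 1
3 = 3·1 + 0
Back-substituting gives 10·12 ≡ 1 (mod 17).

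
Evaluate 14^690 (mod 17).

Successive squares of 14 mod 17: 14^1≡14, 14^2≡9, 14^4≡13, 14^8≡16, 14^16≡1, 14^32≡1, 14^64≡1, 14^128≡1, 14^256≡1, 14^512≡1.
690 = 2 + 16 + 32 + 128 + 512, so 14^690 ≡ 9·1·1·1·1 ≡ 9 (mod 17).

9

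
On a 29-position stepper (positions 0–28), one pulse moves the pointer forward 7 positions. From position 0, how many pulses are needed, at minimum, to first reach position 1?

29 = 4·7 + 1
7 = 7·1 + 0
Back-substituting gives 7·25 ≡ 1 (mod 29).

25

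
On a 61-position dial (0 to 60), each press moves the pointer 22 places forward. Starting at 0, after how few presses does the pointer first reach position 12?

56

22⁻¹ ≡ 25 (mod 61) because 22·25 = 550 = 9·61 + 1.
So x ≡ 25·12 = 300 ≡ 56 (mod 61).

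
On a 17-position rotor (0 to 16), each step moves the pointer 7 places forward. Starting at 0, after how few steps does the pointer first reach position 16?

7⁻¹ ≡ 5 (mod 17) because 7·5 = 35 = 2·17 + 1.
Multiplying both sides by 5: x ≡ 5·16 = 80 ≡ 12 (mod 17).

12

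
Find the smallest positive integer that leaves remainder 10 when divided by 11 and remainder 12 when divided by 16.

Since 16·9 ≡ 1 (mod 11), take x = 12 + 16·((10−12)·9 mod 11) = 12 + 16·4 = 76.
Check: 76 mod 11 = 10, 76 mod 16 = 12.

76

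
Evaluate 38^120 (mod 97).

75

Successive squares of 38 mod 97: 38^1≡38, 38^2≡86, 38^4≡24, 38^8≡91, 38^16≡36, 38^32≡35, 38^64≡61.
120 = 8 + 16 + 32 + 64, so 38^120 ≡ 91·36·35·61 ≡ 75 (mod 97).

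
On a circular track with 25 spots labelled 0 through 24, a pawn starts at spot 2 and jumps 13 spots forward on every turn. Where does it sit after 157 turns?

18

157·13 = 2041.
Dividing 2041 by 25 gives quotient 81 and remainder 16.
(2 + 16) mod 25 = 18.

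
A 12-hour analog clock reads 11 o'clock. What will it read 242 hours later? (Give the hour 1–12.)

1

Dividing 242 by 12 gives quotient 20 and remainder 2.
11 + 2 → 1 on a 12-hour dial.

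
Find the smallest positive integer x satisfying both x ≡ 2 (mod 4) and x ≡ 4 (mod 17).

38

Since 17·1 ≡ 1 (mod 4), take x = 4 + 17·((2−4)·1 mod 4) = 4 + 17·2 = 38.
Check: 38 mod 4 = 2, 38 mod 17 = 4.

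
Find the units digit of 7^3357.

The units digit of 7^n cycles with period 4: 7, 9, 3, 1, …
3357 leaves remainder 1 on division by 4, so 7^3357 ends in 7.

7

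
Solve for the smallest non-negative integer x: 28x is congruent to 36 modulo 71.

The inverse of 28 mod 71 is 33 (since 28·33 = 924 ≡ 1).
Multiplying both sides by 33: x ≡ 33·36 = 1188 ≡ 52 (mod 71).
Check: 28·52 = 1456 = 20·71 + 36.

52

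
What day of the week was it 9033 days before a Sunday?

Thursday

Dividing 9033 by 7 gives quotient 1290 and remainder 3.
Sunday − 3 days → Thursday.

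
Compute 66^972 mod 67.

Successive squares of 66 mod 67: 66^1≡66, 66^2≡1, 66^4≡1, 66^8≡1, 66^16≡1, 66^32≡1, 66^64≡1, 66^128≡1, 66^256≡1, 66^512≡1.
972 = 4 + 8 + 64 + 128 + 256 + 512, so 66^972 ≡ 1·1·1·1·1·1 ≡ 1 (mod 67).

1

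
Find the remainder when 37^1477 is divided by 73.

Square-and-reduce mod 73: 37^1≡37, 37^2≡55, 37^4≡32, 37^8≡2, 37^16≡4, 37^32≡16, 37^64≡37, 37^128≡55, 37^256≡32, 37^512≡2, 37^1024≡4.
Since 1477 = 1 + 4 + 64 + 128 + 256 + 1024 in binary, 37^1477 ≡ 37·32·37·55·32·4 ≡ 37 (mod 73).

37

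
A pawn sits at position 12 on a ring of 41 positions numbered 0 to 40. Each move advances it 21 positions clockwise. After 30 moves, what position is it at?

27

30·21 = 630.
630 mod 41 = 15 (since 15·41 = 615).
(12 + 15) mod 41 = 27.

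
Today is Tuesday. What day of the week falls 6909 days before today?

Tuesday

Dividing 6909 by 7 gives quotient 987 and remainder 0.
Tuesday − 0 days → Tuesday.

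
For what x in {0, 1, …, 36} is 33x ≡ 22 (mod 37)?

13

33⁻¹ ≡ 9 (mod 37) because 33·9 = 297 = 8·37 + 1.
Multiplying both sides by 9: x ≡ 9·22 = 198 ≡ 13 (mod 37).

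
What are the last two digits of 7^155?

43

By repeated squaring mod 100: 7^1≡7, 7^2≡49, 7^4≡1, 7^8≡1, 7^16≡1, 7^32≡1, 7^64≡1, 7^128≡1.
155 = 1 + 2 + 8 + 16 + 128, so 7^155 ≡ 7·49·1·1·1 ≡ 43 (mod 100).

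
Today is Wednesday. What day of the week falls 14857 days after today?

Saturday

14857 − 2122·7 = 3, so 14857 ≡ 3 (mod 7).
Wednesday + 3 days → Saturday.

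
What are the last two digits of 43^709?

Square-and-reduce mod 100: 43^1≡43, 43^2≡49, 43^4≡1, 43^8≡1, 43^16≡1, 43^32≡1, 43^64≡1, 43^128≡1, 43^256≡1, 43^512≡1.
Since 709 = 1 + 4 + 64 + 128 + 512 in binary, 43^709 ≡ 43·1·1·1·1 ≡ 43 (mod 100).

43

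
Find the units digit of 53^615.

7

Powers of 3 mod 10 repeat with period 4: 3, 9, 7, 1.
615 mod 4 = 3, so the last digit matches 3^3 = 7.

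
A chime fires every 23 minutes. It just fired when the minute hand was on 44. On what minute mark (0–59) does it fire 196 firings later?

196·23 = 4508.
Dividing 4508 by 60 gives quotient 75 and remainder 8.
(44 + 8) mod 60 = 52.

52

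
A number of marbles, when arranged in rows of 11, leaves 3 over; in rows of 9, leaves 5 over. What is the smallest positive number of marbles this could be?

x ≡ 5 (mod 9) gives x ∈ {5, 14}.
The first of these with x mod 11 = 3 is 14.

14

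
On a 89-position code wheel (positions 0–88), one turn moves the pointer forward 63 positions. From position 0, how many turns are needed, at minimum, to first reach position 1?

63·65 = 4095 = 46·89 + 1, so 63⁻¹ ≡ 65 (mod 89).

65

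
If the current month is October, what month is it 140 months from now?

140 − 11·12 = 8, so 140 ≡ 8 (mod 12).
October + 8 months → June.

June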